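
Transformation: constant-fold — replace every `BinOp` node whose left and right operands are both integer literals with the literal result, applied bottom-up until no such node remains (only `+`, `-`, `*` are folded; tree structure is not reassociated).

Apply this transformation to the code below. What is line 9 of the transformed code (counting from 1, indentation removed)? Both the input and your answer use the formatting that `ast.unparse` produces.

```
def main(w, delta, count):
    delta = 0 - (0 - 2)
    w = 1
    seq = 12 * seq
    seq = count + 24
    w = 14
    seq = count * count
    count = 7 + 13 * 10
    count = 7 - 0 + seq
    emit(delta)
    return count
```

count = 7 + seq

Transformed code:
def main(w, delta, count):
    delta = 2
    w = 1
    seq = 12 * seq
    seq = count + 24
    w = 14
    seq = count * count
    count = 137
    count = 7 + seq
    emit(delta)
    return count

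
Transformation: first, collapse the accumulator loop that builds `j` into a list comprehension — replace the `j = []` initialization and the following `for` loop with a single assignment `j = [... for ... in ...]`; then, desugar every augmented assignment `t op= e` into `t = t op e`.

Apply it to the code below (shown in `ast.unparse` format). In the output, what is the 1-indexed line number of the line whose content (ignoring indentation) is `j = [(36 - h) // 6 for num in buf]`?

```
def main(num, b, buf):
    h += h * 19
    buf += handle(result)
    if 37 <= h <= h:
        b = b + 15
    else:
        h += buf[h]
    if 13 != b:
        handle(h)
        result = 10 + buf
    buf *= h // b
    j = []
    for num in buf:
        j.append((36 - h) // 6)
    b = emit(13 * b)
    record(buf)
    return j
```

12

Transformed code:
def main(num, b, buf):
    h = h + h * 19
    buf = buf + handle(result)
    if 37 <= h <= h:
        b = b + 15
    else:
        h = h + buf[h]
    if 13 != b:
        handle(h)
        result = 10 + buf
    buf = buf * (h // b)
    j = [(36 - h) // 6 for num in buf]
    b = emit(13 * b)
    record(buf)
    return j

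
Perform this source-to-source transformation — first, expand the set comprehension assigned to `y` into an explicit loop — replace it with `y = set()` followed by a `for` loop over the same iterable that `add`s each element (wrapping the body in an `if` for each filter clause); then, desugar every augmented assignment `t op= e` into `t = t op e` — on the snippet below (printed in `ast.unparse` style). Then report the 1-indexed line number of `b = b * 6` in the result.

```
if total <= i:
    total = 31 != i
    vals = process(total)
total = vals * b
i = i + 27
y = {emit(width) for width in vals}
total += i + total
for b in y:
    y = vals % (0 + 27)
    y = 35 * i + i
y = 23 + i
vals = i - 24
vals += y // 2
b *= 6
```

Transformed code:
if total <= i:
    total = 31 != i
    vals = process(total)
total = vals * b
i = i + 27
y = set()
for width in vals:
    y.add(emit(width))
total = total + (i + total)
for b in y:
    y = vals % (0 + 27)
    y = 35 * i + i
y = 23 + i
vals = i - 24
vals = vals + y // 2
b = b * 6

16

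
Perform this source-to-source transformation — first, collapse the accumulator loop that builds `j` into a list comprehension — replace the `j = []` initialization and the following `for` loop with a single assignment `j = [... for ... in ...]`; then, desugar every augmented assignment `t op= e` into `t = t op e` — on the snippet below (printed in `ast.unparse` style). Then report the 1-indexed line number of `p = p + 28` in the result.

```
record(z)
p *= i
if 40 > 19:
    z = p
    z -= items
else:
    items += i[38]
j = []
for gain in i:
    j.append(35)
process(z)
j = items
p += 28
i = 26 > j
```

11

Transformed code:
record(z)
p = p * i
if 40 > 19:
    z = p
    z = z - items
else:
    items = items + i[38]
j = [35 for gain in i]
process(z)
j = items
p = p + 28
i = 26 > j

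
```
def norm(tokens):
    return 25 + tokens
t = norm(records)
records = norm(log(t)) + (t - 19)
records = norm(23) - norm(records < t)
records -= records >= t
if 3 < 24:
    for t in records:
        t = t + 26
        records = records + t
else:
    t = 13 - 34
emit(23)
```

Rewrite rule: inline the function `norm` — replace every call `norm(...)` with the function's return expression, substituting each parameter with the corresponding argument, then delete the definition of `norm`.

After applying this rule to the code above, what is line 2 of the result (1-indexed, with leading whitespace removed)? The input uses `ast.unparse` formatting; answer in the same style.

records = 25 + log(t) + (t - 19)

Transformed code:
t = 25 + records
records = 25 + log(t) + (t - 19)
records = 25 + 23 - (25 + (records < t))
records -= records >= t
if 3 < 24:
    for t in records:
        t = t + 26
        records = records + t
else:
    t = 13 - 34
emit(23)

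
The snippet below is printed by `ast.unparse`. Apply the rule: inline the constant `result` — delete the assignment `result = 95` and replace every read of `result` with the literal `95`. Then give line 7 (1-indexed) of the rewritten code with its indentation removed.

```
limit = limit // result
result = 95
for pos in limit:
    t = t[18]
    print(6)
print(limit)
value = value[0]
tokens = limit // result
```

tokens = limit // 95

Transformed code:
limit = limit // 95
for pos in limit:
    t = t[18]
    print(6)
print(limit)
value = value[0]
tokens = limit // 95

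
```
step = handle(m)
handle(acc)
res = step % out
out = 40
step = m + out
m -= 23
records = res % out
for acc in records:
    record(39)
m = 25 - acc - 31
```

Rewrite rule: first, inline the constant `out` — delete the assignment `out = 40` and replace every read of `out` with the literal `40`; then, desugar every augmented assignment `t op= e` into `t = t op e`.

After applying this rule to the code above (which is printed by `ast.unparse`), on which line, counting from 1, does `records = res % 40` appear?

6

Transformed code:
step = handle(m)
handle(acc)
res = step % 40
step = m + 40
m = m - 23
records = res % 40
for acc in records:
    record(39)
m = 25 - acc - 31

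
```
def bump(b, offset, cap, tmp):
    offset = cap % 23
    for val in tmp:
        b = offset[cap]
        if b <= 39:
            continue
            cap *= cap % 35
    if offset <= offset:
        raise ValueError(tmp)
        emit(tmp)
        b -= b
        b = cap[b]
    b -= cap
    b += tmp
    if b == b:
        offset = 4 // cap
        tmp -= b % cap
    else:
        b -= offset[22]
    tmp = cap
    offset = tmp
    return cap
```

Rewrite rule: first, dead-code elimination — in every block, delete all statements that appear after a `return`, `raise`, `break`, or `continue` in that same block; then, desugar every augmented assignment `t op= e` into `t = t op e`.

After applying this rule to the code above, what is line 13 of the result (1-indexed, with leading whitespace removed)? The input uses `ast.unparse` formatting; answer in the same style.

Transformed code:
def bump(b, offset, cap, tmp):
    offset = cap % 23
    for val in tmp:
        b = offset[cap]
        if b <= 39:
            continue
    if offset <= offset:
        raise ValueError(tmp)
    b = b - cap
    b = b + tmp
    if b == b:
        offset = 4 // cap
        tmp = tmp - b % cap
    else:
        b = b - offset[22]
    tmp = cap
    offset = tmp
    return cap

tmp = tmp - b % cap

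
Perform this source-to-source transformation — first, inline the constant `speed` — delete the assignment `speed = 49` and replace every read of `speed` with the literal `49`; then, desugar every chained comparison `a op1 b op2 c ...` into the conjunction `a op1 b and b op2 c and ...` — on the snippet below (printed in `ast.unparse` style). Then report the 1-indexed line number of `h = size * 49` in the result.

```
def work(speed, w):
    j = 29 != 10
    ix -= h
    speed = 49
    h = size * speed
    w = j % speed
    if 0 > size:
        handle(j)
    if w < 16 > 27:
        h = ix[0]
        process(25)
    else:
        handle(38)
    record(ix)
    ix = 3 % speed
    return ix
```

4

Transformed code:
def work(speed, w):
    j = 29 != 10
    ix -= h
    h = size * 49
    w = j % 49
    if 0 > size:
        handle(j)
    if w < 16 and 16 > 27:
        h = ix[0]
        process(25)
    else:
        handle(38)
    record(ix)
    ix = 3 % 49
    return ix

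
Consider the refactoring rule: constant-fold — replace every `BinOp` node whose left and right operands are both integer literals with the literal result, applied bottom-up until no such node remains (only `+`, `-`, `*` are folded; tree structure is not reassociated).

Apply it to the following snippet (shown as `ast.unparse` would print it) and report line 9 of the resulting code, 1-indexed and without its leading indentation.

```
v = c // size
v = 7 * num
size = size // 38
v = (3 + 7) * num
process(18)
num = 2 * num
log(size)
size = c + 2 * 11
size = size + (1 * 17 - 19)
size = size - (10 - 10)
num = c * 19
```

size = size + -2

Transformed code:
v = c // size
v = 7 * num
size = size // 38
v = 10 * num
process(18)
num = 2 * num
log(size)
size = c + 22
size = size + -2
size = size - 0
num = c * 19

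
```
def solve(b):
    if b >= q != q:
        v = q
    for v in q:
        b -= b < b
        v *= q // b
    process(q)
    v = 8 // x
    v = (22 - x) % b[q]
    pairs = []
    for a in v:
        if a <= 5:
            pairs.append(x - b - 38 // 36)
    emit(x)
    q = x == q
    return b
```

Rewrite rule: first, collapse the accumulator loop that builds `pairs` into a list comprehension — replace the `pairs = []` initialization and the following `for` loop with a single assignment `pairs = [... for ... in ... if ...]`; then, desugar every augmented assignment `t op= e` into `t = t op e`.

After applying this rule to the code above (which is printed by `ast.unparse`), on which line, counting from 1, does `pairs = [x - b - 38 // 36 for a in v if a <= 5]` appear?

Transformed code:
def solve(b):
    if b >= q != q:
        v = q
    for v in q:
        b = b - (b < b)
        v = v * (q // b)
    process(q)
    v = 8 // x
    v = (22 - x) % b[q]
    pairs = [x - b - 38 // 36 for a in v if a <= 5]
    emit(x)
    q = x == q
    return b

10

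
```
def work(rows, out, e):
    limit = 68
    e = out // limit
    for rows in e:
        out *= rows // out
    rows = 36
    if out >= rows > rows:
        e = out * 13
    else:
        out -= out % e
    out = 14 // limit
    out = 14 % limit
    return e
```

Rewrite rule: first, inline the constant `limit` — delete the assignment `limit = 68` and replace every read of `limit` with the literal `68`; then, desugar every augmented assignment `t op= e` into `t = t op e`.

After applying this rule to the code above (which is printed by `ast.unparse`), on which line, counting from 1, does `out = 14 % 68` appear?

Transformed code:
def work(rows, out, e):
    e = out // 68
    for rows in e:
        out = out * (rows // out)
    rows = 36
    if out >= rows > rows:
        e = out * 13
    else:
        out = out - out % e
    out = 14 // 68
    out = 14 % 68
    return e

11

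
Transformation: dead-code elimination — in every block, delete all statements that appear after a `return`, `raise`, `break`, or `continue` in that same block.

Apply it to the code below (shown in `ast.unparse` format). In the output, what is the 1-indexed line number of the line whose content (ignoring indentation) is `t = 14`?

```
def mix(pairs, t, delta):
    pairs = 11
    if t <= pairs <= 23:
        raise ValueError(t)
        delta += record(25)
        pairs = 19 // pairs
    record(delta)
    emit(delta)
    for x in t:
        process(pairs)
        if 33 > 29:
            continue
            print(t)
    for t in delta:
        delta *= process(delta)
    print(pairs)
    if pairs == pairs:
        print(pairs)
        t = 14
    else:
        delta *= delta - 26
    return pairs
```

Transformed code:
def mix(pairs, t, delta):
    pairs = 11
    if t <= pairs <= 23:
        raise ValueError(t)
    record(delta)
    emit(delta)
    for x in t:
        process(pairs)
        if 33 > 29:
            continue
    for t in delta:
        delta *= process(delta)
    print(pairs)
    if pairs == pairs:
        print(pairs)
        t = 14
    else:
        delta *= delta - 26
    return pairs

16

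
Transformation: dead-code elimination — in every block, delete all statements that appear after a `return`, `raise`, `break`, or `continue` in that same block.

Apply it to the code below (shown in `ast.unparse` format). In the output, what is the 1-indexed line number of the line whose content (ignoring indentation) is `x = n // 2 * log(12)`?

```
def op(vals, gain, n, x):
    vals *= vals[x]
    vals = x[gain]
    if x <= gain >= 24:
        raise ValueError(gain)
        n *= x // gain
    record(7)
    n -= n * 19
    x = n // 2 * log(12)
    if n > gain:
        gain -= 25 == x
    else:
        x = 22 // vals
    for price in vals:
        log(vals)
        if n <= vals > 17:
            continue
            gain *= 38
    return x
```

Transformed code:
def op(vals, gain, n, x):
    vals *= vals[x]
    vals = x[gain]
    if x <= gain >= 24:
        raise ValueError(gain)
    record(7)
    n -= n * 19
    x = n // 2 * log(12)
    if n > gain:
        gain -= 25 == x
    else:
        x = 22 // vals
    for price in vals:
        log(vals)
        if n <= vals > 17:
            continue
    return x

8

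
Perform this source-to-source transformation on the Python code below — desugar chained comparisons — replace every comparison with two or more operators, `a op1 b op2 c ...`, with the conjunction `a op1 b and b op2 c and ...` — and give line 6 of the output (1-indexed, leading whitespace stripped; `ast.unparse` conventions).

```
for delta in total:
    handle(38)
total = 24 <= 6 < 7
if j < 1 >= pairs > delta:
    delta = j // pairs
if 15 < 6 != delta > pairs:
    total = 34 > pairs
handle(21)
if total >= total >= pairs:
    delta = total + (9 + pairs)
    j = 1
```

if 15 < 6 and 6 != delta and (delta > pairs):

Transformed code:
for delta in total:
    handle(38)
total = 24 <= 6 and 6 < 7
if j < 1 and 1 >= pairs and (pairs > delta):
    delta = j // pairs
if 15 < 6 and 6 != delta and (delta > pairs):
    total = 34 > pairs
handle(21)
if total >= total and total >= pairs:
    delta = total + (9 + pairs)
    j = 1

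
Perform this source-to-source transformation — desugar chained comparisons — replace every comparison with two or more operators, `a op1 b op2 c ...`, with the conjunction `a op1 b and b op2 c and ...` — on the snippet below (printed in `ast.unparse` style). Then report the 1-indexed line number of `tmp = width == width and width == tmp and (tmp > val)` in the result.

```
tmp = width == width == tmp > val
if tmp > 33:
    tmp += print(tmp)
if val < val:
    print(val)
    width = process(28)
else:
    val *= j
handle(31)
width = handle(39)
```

Transformed code:
tmp = width == width and width == tmp and (tmp > val)
if tmp > 33:
    tmp += print(tmp)
if val < val:
    print(val)
    width = process(28)
else:
    val *= j
handle(31)
width = handle(39)

1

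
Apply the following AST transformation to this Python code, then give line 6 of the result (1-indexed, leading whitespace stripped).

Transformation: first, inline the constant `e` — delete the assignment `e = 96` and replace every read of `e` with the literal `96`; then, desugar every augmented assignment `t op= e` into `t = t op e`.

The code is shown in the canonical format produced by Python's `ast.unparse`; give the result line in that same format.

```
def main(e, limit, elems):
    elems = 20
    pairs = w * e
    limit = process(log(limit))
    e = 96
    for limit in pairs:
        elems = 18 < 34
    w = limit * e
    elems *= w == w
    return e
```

elems = 18 < 34

Transformed code:
def main(e, limit, elems):
    elems = 20
    pairs = w * 96
    limit = process(log(limit))
    for limit in pairs:
        elems = 18 < 34
    w = limit * 96
    elems = elems * (w == w)
    return 96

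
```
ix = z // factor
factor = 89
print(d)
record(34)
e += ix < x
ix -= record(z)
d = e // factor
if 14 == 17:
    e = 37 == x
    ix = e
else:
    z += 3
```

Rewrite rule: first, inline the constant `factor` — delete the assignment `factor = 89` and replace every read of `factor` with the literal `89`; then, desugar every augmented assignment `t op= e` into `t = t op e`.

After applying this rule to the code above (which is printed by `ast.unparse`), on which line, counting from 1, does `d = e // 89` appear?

Transformed code:
ix = z // 89
print(d)
record(34)
e = e + (ix < x)
ix = ix - record(z)
d = e // 89
if 14 == 17:
    e = 37 == x
    ix = e
else:
    z = z + 3

6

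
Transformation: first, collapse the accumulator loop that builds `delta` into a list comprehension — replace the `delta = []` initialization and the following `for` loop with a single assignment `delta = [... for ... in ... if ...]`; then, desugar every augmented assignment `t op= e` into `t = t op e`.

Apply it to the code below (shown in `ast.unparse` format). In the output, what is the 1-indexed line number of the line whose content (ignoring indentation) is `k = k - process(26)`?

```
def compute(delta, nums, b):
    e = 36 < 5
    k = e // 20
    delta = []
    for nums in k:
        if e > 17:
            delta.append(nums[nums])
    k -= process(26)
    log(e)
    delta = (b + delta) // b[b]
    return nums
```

Transformed code:
def compute(delta, nums, b):
    e = 36 < 5
    k = e // 20
    delta = [nums[nums] for nums in k if e > 17]
    k = k - process(26)
    log(e)
    delta = (b + delta) // b[b]
    return nums

5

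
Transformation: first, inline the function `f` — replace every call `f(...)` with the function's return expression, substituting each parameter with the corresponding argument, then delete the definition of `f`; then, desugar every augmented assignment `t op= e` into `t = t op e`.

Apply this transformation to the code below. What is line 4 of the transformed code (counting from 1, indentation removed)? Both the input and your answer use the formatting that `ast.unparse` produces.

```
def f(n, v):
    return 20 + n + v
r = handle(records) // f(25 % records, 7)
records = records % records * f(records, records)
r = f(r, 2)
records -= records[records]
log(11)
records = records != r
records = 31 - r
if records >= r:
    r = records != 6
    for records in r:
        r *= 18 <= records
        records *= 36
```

Transformed code:
r = handle(records) // (20 + 25 % records + 7)
records = records % records * (20 + records + records)
r = 20 + r + 2
records = records - records[records]
log(11)
records = records != r
records = 31 - r
if records >= r:
    r = records != 6
    for records in r:
        r = r * (18 <= records)
        records = records * 36

records = records - records[records]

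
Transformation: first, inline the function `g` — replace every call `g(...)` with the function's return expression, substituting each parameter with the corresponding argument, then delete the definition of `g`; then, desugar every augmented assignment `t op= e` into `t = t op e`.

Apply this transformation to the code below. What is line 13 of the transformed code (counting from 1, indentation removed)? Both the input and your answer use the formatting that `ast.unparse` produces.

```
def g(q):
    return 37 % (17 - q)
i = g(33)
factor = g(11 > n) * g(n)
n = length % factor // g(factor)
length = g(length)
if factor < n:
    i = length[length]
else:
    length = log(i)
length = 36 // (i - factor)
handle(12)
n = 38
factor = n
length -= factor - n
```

length = length - (factor - n)

Transformed code:
i = 37 % (17 - 33)
factor = 37 % (17 - (11 > n)) * (37 % (17 - n))
n = length % factor // (37 % (17 - factor))
length = 37 % (17 - length)
if factor < n:
    i = length[length]
else:
    length = log(i)
length = 36 // (i - factor)
handle(12)
n = 38
factor = n
length = length - (factor - n)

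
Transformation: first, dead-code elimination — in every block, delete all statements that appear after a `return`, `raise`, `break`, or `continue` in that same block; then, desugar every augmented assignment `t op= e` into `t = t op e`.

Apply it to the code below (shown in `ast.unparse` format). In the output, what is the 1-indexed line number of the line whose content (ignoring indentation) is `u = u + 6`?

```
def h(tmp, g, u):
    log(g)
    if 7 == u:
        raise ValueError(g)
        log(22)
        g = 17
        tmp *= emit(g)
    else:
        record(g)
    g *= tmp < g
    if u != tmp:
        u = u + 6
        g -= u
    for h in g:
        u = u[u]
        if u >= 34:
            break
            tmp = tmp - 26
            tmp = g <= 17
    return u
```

Transformed code:
def h(tmp, g, u):
    log(g)
    if 7 == u:
        raise ValueError(g)
    else:
        record(g)
    g = g * (tmp < g)
    if u != tmp:
        u = u + 6
        g = g - u
    for h in g:
        u = u[u]
        if u >= 34:
            break
    return u

9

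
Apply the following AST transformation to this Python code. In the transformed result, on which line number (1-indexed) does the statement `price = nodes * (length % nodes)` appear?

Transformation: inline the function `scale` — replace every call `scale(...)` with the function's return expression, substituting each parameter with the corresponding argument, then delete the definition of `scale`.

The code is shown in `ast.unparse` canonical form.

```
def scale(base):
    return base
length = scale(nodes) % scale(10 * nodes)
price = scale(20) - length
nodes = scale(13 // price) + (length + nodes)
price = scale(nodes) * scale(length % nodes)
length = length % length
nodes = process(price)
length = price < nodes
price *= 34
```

Transformed code:
length = nodes % (10 * nodes)
price = 20 - length
nodes = 13 // price + (length + nodes)
price = nodes * (length % nodes)
length = length % length
nodes = process(price)
length = price < nodes
price *= 34

4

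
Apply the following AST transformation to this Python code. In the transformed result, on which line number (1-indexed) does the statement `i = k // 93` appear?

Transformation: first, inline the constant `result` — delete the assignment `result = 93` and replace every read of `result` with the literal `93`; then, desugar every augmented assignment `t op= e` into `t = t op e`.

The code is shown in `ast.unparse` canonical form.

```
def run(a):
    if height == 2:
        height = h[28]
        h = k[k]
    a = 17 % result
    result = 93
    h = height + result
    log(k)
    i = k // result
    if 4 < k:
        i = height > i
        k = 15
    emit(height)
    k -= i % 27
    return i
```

8

Transformed code:
def run(a):
    if height == 2:
        height = h[28]
        h = k[k]
    a = 17 % 93
    h = height + 93
    log(k)
    i = k // 93
    if 4 < k:
        i = height > i
        k = 15
    emit(height)
    k = k - i % 27
    return i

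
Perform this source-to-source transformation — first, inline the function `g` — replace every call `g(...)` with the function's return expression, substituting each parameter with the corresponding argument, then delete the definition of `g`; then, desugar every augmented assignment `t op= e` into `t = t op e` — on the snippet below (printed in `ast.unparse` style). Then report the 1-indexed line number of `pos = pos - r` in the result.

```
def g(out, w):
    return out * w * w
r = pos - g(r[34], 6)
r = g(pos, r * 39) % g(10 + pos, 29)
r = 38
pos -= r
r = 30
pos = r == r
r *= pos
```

4

Transformed code:
r = pos - r[34] * 6 * 6
r = pos * (r * 39) * (r * 39) % ((10 + pos) * 29 * 29)
r = 38
pos = pos - r
r = 30
pos = r == r
r = r * pos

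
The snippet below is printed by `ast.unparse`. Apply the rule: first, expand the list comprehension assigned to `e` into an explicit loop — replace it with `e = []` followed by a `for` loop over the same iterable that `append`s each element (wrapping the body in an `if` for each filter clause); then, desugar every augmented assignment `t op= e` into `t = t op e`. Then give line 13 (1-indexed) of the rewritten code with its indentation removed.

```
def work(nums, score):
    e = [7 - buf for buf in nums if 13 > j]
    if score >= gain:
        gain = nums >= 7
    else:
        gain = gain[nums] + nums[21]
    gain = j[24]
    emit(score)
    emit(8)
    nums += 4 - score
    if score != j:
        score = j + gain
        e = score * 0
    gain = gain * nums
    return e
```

nums = nums + (4 - score)

Transformed code:
def work(nums, score):
    e = []
    for buf in nums:
        if 13 > j:
            e.append(7 - buf)
    if score >= gain:
        gain = nums >= 7
    else:
        gain = gain[nums] + nums[21]
    gain = j[24]
    emit(score)
    emit(8)
    nums = nums + (4 - score)
    if score != j:
        score = j + gain
        e = score * 0
    gain = gain * nums
    return e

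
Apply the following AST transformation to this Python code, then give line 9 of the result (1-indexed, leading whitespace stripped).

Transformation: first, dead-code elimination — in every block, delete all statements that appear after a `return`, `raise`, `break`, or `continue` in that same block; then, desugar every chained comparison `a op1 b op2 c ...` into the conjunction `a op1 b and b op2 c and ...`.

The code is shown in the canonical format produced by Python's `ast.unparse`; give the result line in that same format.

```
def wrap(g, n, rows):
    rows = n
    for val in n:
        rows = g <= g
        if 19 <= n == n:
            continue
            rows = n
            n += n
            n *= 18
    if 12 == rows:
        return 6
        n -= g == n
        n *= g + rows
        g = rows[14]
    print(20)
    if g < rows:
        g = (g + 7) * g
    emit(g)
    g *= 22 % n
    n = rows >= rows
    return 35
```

Transformed code:
def wrap(g, n, rows):
    rows = n
    for val in n:
        rows = g <= g
        if 19 <= n and n == n:
            continue
    if 12 == rows:
        return 6
    print(20)
    if g < rows:
        g = (g + 7) * g
    emit(g)
    g *= 22 % n
    n = rows >= rows
    return 35

print(20)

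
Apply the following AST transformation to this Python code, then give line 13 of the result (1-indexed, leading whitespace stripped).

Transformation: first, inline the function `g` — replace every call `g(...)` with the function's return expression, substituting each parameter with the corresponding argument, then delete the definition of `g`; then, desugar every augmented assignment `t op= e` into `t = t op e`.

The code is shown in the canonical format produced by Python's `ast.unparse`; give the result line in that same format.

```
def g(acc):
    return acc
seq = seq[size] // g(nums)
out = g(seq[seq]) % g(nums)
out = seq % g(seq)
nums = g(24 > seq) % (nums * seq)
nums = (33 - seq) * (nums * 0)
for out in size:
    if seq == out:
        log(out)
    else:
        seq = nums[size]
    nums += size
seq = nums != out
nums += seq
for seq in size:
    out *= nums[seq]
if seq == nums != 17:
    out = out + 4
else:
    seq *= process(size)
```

Transformed code:
seq = seq[size] // nums
out = seq[seq] % nums
out = seq % seq
nums = (24 > seq) % (nums * seq)
nums = (33 - seq) * (nums * 0)
for out in size:
    if seq == out:
        log(out)
    else:
        seq = nums[size]
    nums = nums + size
seq = nums != out
nums = nums + seq
for seq in size:
    out = out * nums[seq]
if seq == nums != 17:
    out = out + 4
else:
    seq = seq * process(size)

nums = nums + seq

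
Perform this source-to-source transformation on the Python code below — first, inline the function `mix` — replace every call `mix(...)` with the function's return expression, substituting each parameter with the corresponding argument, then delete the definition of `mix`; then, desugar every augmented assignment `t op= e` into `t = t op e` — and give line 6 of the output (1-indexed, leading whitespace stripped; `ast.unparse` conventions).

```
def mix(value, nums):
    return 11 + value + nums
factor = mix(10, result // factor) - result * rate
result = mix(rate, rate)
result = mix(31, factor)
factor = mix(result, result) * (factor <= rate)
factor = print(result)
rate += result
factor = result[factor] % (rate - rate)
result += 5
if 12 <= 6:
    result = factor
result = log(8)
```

Transformed code:
factor = 11 + 10 + result // factor - result * rate
result = 11 + rate + rate
result = 11 + 31 + factor
factor = (11 + result + result) * (factor <= rate)
factor = print(result)
rate = rate + result
factor = result[factor] % (rate - rate)
result = result + 5
if 12 <= 6:
    result = factor
result = log(8)

rate = rate + result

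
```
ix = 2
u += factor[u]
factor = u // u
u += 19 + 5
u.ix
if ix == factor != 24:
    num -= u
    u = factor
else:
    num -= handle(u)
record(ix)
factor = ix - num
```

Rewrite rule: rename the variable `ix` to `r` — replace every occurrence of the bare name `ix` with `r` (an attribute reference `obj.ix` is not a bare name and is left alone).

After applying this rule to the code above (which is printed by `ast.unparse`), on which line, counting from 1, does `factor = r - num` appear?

12

Transformed code:
r = 2
u += factor[u]
factor = u // u
u += 19 + 5
u.ix
if r == factor != 24:
    num -= u
    u = factor
else:
    num -= handle(u)
record(r)
factor = r - num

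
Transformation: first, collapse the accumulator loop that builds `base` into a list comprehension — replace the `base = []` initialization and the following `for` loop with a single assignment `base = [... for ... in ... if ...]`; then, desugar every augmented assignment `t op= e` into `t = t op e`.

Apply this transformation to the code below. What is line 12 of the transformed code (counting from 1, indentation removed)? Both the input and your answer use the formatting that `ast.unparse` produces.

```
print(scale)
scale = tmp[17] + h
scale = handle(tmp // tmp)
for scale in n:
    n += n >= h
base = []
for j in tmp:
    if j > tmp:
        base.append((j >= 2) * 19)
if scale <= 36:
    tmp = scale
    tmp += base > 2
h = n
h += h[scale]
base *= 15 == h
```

base = base * (15 == h)

Transformed code:
print(scale)
scale = tmp[17] + h
scale = handle(tmp // tmp)
for scale in n:
    n = n + (n >= h)
base = [(j >= 2) * 19 for j in tmp if j > tmp]
if scale <= 36:
    tmp = scale
    tmp = tmp + (base > 2)
h = n
h = h + h[scale]
base = base * (15 == h)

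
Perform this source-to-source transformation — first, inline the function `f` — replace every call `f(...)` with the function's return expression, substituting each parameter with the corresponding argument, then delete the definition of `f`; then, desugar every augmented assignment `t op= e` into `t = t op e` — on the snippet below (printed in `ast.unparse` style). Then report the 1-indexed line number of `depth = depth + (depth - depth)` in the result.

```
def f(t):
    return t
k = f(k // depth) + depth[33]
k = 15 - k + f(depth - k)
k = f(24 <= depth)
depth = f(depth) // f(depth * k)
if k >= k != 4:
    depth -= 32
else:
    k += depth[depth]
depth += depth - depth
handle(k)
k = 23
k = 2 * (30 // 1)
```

9

Transformed code:
k = k // depth + depth[33]
k = 15 - k + (depth - k)
k = 24 <= depth
depth = depth // (depth * k)
if k >= k != 4:
    depth = depth - 32
else:
    k = k + depth[depth]
depth = depth + (depth - depth)
handle(k)
k = 23
k = 2 * (30 // 1)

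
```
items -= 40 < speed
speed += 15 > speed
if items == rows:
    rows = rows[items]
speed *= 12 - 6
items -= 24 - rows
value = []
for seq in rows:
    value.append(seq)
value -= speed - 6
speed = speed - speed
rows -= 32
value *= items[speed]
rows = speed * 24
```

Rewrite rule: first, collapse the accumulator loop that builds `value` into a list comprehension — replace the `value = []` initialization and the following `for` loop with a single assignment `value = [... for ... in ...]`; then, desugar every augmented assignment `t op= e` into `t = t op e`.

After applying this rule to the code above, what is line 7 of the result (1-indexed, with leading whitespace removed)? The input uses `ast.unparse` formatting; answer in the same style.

Transformed code:
items = items - (40 < speed)
speed = speed + (15 > speed)
if items == rows:
    rows = rows[items]
speed = speed * (12 - 6)
items = items - (24 - rows)
value = [seq for seq in rows]
value = value - (speed - 6)
speed = speed - speed
rows = rows - 32
value = value * items[speed]
rows = speed * 24

value = [seq for seq in rows]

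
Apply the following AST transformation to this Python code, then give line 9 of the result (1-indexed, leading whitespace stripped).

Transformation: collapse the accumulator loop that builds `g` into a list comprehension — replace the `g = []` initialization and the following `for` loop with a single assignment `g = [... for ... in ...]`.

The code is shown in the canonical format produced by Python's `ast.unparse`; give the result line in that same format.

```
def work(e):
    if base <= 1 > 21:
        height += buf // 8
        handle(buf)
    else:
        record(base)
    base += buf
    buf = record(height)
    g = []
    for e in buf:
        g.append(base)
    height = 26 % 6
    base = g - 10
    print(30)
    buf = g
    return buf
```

g = [base for e in buf]

Transformed code:
def work(e):
    if base <= 1 > 21:
        height += buf // 8
        handle(buf)
    else:
        record(base)
    base += buf
    buf = record(height)
    g = [base for e in buf]
    height = 26 % 6
    base = g - 10
    print(30)
    buf = g
    return buf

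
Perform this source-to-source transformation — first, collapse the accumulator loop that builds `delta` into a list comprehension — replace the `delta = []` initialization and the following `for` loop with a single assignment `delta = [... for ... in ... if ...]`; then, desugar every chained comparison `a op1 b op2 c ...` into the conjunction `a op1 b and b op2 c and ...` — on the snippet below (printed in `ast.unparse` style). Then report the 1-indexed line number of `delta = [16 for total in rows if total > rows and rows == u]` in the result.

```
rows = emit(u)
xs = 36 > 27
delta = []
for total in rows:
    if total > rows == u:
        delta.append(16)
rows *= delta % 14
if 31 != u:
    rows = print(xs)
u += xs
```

3

Transformed code:
rows = emit(u)
xs = 36 > 27
delta = [16 for total in rows if total > rows and rows == u]
rows *= delta % 14
if 31 != u:
    rows = print(xs)
u += xs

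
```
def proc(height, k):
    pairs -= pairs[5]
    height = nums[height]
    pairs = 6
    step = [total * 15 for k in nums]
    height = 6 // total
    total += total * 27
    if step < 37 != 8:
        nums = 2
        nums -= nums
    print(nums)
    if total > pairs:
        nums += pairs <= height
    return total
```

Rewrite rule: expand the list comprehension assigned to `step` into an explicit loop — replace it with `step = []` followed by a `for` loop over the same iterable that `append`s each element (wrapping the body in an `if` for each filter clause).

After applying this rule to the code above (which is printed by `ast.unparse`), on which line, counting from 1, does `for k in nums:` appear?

6

Transformed code:
def proc(height, k):
    pairs -= pairs[5]
    height = nums[height]
    pairs = 6
    step = []
    for k in nums:
        step.append(total * 15)
    height = 6 // total
    total += total * 27
    if step < 37 != 8:
        nums = 2
        nums -= nums
    print(nums)
    if total > pairs:
        nums += pairs <= height
    return total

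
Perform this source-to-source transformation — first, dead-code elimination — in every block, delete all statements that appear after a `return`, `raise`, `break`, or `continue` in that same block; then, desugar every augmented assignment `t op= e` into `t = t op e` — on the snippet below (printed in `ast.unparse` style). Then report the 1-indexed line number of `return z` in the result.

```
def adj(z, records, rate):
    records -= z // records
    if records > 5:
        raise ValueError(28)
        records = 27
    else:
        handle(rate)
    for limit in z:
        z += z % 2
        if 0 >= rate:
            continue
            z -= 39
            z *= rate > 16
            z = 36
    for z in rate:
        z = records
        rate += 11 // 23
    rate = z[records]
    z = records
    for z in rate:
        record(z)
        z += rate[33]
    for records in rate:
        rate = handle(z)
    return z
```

Transformed code:
def adj(z, records, rate):
    records = records - z // records
    if records > 5:
        raise ValueError(28)
    else:
        handle(rate)
    for limit in z:
        z = z + z % 2
        if 0 >= rate:
            continue
    for z in rate:
        z = records
        rate = rate + 11 // 23
    rate = z[records]
    z = records
    for z in rate:
        record(z)
        z = z + rate[33]
    for records in rate:
        rate = handle(z)
    return z

21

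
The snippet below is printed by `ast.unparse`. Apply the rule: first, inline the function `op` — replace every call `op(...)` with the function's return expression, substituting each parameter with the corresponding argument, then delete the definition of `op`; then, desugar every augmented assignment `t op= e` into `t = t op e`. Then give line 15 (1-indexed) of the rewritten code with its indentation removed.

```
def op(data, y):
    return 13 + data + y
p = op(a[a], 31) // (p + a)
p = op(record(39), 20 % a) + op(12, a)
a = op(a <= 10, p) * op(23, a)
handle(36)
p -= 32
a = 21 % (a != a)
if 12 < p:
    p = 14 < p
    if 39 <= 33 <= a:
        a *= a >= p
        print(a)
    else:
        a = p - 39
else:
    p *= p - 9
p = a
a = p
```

p = p * (p - 9)

Transformed code:
p = (13 + a[a] + 31) // (p + a)
p = 13 + record(39) + 20 % a + (13 + 12 + a)
a = (13 + (a <= 10) + p) * (13 + 23 + a)
handle(36)
p = p - 32
a = 21 % (a != a)
if 12 < p:
    p = 14 < p
    if 39 <= 33 <= a:
        a = a * (a >= p)
        print(a)
    else:
        a = p - 39
else:
    p = p * (p - 9)
p = a
a = p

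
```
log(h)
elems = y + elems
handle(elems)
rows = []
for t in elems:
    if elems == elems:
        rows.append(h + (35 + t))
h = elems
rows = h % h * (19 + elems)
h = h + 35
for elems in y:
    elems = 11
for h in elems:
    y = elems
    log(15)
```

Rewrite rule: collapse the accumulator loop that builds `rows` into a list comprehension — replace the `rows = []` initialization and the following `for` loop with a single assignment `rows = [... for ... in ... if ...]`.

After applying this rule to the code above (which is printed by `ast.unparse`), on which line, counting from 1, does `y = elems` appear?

11

Transformed code:
log(h)
elems = y + elems
handle(elems)
rows = [h + (35 + t) for t in elems if elems == elems]
h = elems
rows = h % h * (19 + elems)
h = h + 35
for elems in y:
    elems = 11
for h in elems:
    y = elems
    log(15)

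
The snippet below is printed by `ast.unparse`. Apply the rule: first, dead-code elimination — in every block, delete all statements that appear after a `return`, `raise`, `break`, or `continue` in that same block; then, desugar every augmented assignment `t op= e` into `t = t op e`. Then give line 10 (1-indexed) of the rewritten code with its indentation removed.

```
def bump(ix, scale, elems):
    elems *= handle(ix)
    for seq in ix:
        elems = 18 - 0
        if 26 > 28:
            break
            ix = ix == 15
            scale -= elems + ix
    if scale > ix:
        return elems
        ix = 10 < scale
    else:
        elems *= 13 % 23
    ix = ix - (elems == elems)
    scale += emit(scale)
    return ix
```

Transformed code:
def bump(ix, scale, elems):
    elems = elems * handle(ix)
    for seq in ix:
        elems = 18 - 0
        if 26 > 28:
            break
    if scale > ix:
        return elems
    else:
        elems = elems * (13 % 23)
    ix = ix - (elems == elems)
    scale = scale + emit(scale)
    return ix

elems = elems * (13 % 23)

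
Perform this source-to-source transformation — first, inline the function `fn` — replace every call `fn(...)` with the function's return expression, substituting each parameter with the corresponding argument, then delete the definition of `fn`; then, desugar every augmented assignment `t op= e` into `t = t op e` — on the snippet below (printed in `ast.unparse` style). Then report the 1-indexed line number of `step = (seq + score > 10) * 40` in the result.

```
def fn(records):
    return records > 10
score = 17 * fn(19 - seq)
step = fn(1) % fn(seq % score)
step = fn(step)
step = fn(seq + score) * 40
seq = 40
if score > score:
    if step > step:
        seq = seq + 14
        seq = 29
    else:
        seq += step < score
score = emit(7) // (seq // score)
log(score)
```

Transformed code:
score = 17 * (19 - seq > 10)
step = (1 > 10) % (seq % score > 10)
step = step > 10
step = (seq + score > 10) * 40
seq = 40
if score > score:
    if step > step:
        seq = seq + 14
        seq = 29
    else:
        seq = seq + (step < score)
score = emit(7) // (seq // score)
log(score)

4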